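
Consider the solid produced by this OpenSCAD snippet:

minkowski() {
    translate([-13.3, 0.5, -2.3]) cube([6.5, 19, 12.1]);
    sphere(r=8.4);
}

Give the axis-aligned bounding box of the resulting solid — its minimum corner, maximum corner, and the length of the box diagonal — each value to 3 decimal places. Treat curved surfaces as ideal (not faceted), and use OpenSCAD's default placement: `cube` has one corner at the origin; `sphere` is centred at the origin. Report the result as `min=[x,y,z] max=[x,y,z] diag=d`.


min=[-21.700,-7.900,-10.700] max=[1.600,27.900,18.200] diag=51.573

A = translate([-13.3, 0.5, -2.3]) cube([6.5, 19, 12.1]) → bbox [-13.3,0.5,-2.3] .. [-6.8,19.5,9.8]
B = sphere(r=8.4) → bbox [-8.4,-8.4,-8.4] .. [8.4,8.4,8.4]
lo = A.lo+B.lo = [-13.3-8.4, 0.5-8.4, -2.3-8.4] = [-21.700,-7.900,-10.700]
hi = A.hi+B.hi = [-6.8+8.4, 19.5+8.4, 9.8+8.4] = [1.600,27.900,18.200]
diag = √(23.3²+35.8²+28.9²) = √2659.74 = 51.573


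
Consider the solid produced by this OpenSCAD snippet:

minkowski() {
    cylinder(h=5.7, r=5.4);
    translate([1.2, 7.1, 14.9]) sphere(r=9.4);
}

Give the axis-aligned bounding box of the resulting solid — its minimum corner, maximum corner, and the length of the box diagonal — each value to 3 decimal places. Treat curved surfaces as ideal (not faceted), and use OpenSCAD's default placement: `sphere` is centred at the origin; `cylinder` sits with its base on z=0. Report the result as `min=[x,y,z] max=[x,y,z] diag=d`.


min=[-13.600,-7.700,5.500] max=[16.000,21.900,30.000] diag=48.503

A = translate([1.2, 7.1, 14.9]) sphere(r=9.4) → bbox [-8.2,-2.3,5.5] .. [10.6,16.5,24.3]
B = cylinder(h=5.7, r=5.4) → bbox [-5.4,-5.4,0] .. [5.4,5.4,5.7]
lo = A.lo+B.lo = [-8.2-5.4, -2.3-5.4, 5.5+0] = [-13.600,-7.700,5.500]
hi = A.hi+B.hi = [10.6+5.4, 16.5+5.4, 24.3+5.7] = [16.000,21.900,30.000]
diag = √(29.6²+29.6²+24.5²) = √2352.57 = 48.503


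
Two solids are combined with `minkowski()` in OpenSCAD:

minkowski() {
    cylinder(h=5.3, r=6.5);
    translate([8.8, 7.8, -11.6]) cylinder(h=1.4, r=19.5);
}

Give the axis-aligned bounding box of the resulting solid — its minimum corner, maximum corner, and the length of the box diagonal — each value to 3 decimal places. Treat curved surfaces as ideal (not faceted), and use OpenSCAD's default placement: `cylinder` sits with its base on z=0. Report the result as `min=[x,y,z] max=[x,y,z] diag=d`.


min=[-17.200,-18.200,-11.600] max=[34.800,33.800,-4.900] diag=73.844

A = translate([8.8, 7.8, -11.6]) cylinder(h=1.4, r=19.5) → bbox [-10.7,-11.7,-11.6] .. [28.3,27.3,-10.2]
B = cylinder(h=5.3, r=6.5) → bbox [-6.5,-6.5,0] .. [6.5,6.5,5.3]
lo = A.lo+B.lo = [-10.7-6.5, -11.7-6.5, -11.6+0] = [-17.200,-18.200,-11.600]
hi = A.hi+B.hi = [28.3+6.5, 27.3+6.5, -10.2+5.3] = [34.800,33.800,-4.900]
diag = √(52²+52²+6.7²) = √5452.89 = 73.844


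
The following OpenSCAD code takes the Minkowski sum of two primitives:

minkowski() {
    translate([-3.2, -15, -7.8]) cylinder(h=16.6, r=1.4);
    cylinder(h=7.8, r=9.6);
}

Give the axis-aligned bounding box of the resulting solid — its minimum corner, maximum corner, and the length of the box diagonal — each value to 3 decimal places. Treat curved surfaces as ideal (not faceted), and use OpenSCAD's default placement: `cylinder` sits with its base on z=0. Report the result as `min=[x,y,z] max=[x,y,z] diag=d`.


A = translate([-3.2, -15, -7.8]) cylinder(h=16.6, r=1.4) → bbox [-4.6,-16.4,-7.8] .. [-1.8,-13.6,8.8]
B = cylinder(h=7.8, r=9.6) → bbox [-9.6,-9.6,0] .. [9.6,9.6,7.8]
lo = A.lo+B.lo = [-4.6-9.6, -16.4-9.6, -7.8+0] = [-14.200,-26.000,-7.800]
hi = A.hi+B.hi = [-1.8+9.6, -13.6+9.6, 8.8+7.8] = [7.800,-4.000,16.600]
diag = √(22²+22²+24.4²) = √1563.36 = 39.539

min=[-14.200,-26.000,-7.800] max=[7.800,-4.000,16.600] diag=39.539


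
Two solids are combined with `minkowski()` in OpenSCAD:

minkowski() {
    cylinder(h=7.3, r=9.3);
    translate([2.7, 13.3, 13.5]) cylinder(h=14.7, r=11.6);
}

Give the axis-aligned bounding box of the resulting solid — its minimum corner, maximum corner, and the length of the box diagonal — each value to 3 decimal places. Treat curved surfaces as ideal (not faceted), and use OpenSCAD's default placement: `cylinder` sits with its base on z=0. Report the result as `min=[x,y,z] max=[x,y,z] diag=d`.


A = translate([2.7, 13.3, 13.5]) cylinder(h=14.7, r=11.6) → bbox [-8.9,1.7,13.5] .. [14.3,24.9,28.2]
B = cylinder(h=7.3, r=9.3) → bbox [-9.3,-9.3,0] .. [9.3,9.3,7.3]
lo = A.lo+B.lo = [-8.9-9.3, 1.7-9.3, 13.5+0] = [-18.200,-7.600,13.500]
hi = A.hi+B.hi = [14.3+9.3, 24.9+9.3, 28.2+7.3] = [23.600,34.200,35.500]
diag = √(41.8²+41.8²+22²) = √3978.48 = 63.075

min=[-18.200,-7.600,13.500] max=[23.600,34.200,35.500] diag=63.075


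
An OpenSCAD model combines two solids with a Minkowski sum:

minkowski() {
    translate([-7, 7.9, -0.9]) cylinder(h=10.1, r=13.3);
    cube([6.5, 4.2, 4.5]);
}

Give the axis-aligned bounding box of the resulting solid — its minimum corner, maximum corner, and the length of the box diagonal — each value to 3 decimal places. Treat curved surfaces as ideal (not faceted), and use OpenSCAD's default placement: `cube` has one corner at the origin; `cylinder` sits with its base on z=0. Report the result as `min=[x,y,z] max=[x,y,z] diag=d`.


A = translate([-7, 7.9, -0.9]) cylinder(h=10.1, r=13.3) → bbox [-20.3,-5.4,-0.9] .. [6.3,21.2,9.2]
B = cube([6.5, 4.2, 4.5]) → bbox [0,0,0] .. [6.5,4.2,4.5]
lo = A.lo+B.lo = [-20.3+0, -5.4+0, -0.9+0] = [-20.300,-5.400,-0.900]
hi = A.hi+B.hi = [6.3+6.5, 21.2+4.2, 9.2+4.5] = [12.800,25.400,13.700]
diag = √(33.1²+30.8²+14.6²) = √2257.41 = 47.512

min=[-20.300,-5.400,-0.900] max=[12.800,25.400,13.700] diag=47.512


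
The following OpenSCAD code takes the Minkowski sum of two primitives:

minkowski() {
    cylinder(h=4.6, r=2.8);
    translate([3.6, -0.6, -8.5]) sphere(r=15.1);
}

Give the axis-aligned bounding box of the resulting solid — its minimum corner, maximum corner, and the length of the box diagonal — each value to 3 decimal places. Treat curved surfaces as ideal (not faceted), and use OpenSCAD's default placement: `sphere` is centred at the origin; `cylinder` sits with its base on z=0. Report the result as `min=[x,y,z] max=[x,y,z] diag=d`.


A = translate([3.6, -0.6, -8.5]) sphere(r=15.1) → bbox [-11.5,-15.7,-23.6] .. [18.7,14.5,6.6]
B = cylinder(h=4.6, r=2.8) → bbox [-2.8,-2.8,0] .. [2.8,2.8,4.6]
lo = A.lo+B.lo = [-11.5-2.8, -15.7-2.8, -23.6+0] = [-14.300,-18.500,-23.600]
hi = A.hi+B.hi = [18.7+2.8, 14.5+2.8, 6.6+4.6] = [21.500,17.300,11.200]
diag = √(35.8²+35.8²+34.8²) = √3774.32 = 61.435

min=[-14.300,-18.500,-23.600] max=[21.500,17.300,11.200] diag=61.435


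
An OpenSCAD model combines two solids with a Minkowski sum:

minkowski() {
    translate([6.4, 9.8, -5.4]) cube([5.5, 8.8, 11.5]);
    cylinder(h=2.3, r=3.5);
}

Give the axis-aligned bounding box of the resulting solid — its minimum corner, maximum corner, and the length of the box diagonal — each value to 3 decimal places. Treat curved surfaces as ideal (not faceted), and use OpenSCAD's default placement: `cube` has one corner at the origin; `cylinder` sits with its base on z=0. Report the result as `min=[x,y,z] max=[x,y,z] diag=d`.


min=[2.900,6.300,-5.400] max=[15.400,22.100,8.400] diag=24.420

A = translate([6.4, 9.8, -5.4]) cube([5.5, 8.8, 11.5]) → bbox [6.4,9.8,-5.4] .. [11.9,18.6,6.1]
B = cylinder(h=2.3, r=3.5) → bbox [-3.5,-3.5,0] .. [3.5,3.5,2.3]
lo = A.lo+B.lo = [6.4-3.5, 9.8-3.5, -5.4+0] = [2.900,6.300,-5.400]
hi = A.hi+B.hi = [11.9+3.5, 18.6+3.5, 6.1+2.3] = [15.400,22.100,8.400]
diag = √(12.5²+15.8²+13.8²) = √596.33 = 24.420


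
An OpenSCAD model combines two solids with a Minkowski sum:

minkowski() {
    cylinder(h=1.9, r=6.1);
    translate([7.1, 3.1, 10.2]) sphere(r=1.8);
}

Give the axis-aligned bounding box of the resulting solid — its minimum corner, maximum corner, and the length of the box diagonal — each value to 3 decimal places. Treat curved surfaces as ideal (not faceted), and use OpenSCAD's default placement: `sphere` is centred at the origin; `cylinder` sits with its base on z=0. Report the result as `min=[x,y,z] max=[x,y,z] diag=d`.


min=[-0.800,-4.800,8.400] max=[15.000,11.000,13.900] diag=23.012

A = translate([7.1, 3.1, 10.2]) sphere(r=1.8) → bbox [5.3,1.3,8.4] .. [8.9,4.9,12]
B = cylinder(h=1.9, r=6.1) → bbox [-6.1,-6.1,0] .. [6.1,6.1,1.9]
lo = A.lo+B.lo = [5.3-6.1, 1.3-6.1, 8.4+0] = [-0.800,-4.800,8.400]
hi = A.hi+B.hi = [8.9+6.1, 4.9+6.1, 12+1.9] = [15.000,11.000,13.900]
diag = √(15.8²+15.8²+5.5²) = √529.53 = 23.012


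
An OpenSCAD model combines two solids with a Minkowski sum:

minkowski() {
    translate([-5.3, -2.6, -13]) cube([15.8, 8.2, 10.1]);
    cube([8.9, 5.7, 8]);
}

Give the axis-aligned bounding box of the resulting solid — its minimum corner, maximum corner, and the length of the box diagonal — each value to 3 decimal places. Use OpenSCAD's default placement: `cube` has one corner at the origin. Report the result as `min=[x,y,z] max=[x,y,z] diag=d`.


min=[-5.300,-2.600,-13.000] max=[19.400,11.300,5.100] diag=33.629

A = translate([-5.3, -2.6, -13]) cube([15.8, 8.2, 10.1]) → bbox [-5.3,-2.6,-13] .. [10.5,5.6,-2.9]
B = cube([8.9, 5.7, 8]) → bbox [0,0,0] .. [8.9,5.7,8]
lo = A.lo+B.lo = [-5.3+0, -2.6+0, -13+0] = [-5.300,-2.600,-13.000]
hi = A.hi+B.hi = [10.5+8.9, 5.6+5.7, -2.9+8] = [19.400,11.300,5.100]
diag = √(24.7²+13.9²+18.1²) = √1130.91 = 33.629


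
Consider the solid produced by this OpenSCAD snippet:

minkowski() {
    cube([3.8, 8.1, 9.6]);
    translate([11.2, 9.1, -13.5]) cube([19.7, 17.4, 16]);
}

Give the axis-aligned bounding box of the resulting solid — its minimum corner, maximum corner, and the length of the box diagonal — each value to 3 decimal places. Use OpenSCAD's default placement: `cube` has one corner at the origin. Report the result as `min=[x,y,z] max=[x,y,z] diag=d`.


min=[11.200,9.100,-13.500] max=[34.700,34.600,12.100] diag=43.103

A = translate([11.2, 9.1, -13.5]) cube([19.7, 17.4, 16]) → bbox [11.2,9.1,-13.5] .. [30.9,26.5,2.5]
B = cube([3.8, 8.1, 9.6]) → bbox [0,0,0] .. [3.8,8.1,9.6]
lo = A.lo+B.lo = [11.2+0, 9.1+0, -13.5+0] = [11.200,9.100,-13.500]
hi = A.hi+B.hi = [30.9+3.8, 26.5+8.1, 2.5+9.6] = [34.700,34.600,12.100]
diag = √(23.5²+25.5²+25.6²) = √1857.86 = 43.103


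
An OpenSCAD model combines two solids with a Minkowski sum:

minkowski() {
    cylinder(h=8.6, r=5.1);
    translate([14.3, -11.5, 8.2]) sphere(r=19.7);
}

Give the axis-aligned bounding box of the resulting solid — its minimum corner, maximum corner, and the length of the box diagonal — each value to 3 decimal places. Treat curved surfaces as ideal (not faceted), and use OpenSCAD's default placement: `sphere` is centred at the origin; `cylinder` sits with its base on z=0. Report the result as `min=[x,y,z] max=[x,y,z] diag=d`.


min=[-10.500,-36.300,-11.500] max=[39.100,13.300,36.500] diag=84.996

A = translate([14.3, -11.5, 8.2]) sphere(r=19.7) → bbox [-5.4,-31.2,-11.5] .. [34,8.2,27.9]
B = cylinder(h=8.6, r=5.1) → bbox [-5.1,-5.1,0] .. [5.1,5.1,8.6]
lo = A.lo+B.lo = [-5.4-5.1, -31.2-5.1, -11.5+0] = [-10.500,-36.300,-11.500]
hi = A.hi+B.hi = [34+5.1, 8.2+5.1, 27.9+8.6] = [39.100,13.300,36.500]
diag = √(49.6²+49.6²+48²) = √7224.32 = 84.996


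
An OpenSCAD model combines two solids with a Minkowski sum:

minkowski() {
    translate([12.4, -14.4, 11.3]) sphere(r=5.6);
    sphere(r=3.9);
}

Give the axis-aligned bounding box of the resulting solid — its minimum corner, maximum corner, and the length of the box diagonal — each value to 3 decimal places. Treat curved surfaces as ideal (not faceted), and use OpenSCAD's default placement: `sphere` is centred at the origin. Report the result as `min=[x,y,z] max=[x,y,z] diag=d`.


A = translate([12.4, -14.4, 11.3]) sphere(r=5.6) → bbox [6.8,-20,5.7] .. [18,-8.8,16.9]
B = sphere(r=3.9) → bbox [-3.9,-3.9,-3.9] .. [3.9,3.9,3.9]
lo = A.lo+B.lo = [6.8-3.9, -20-3.9, 5.7-3.9] = [2.900,-23.900,1.800]
hi = A.hi+B.hi = [18+3.9, -8.8+3.9, 16.9+3.9] = [21.900,-4.900,20.800]
diag = √(19²+19²+19²) = √1083 = 32.909

min=[2.900,-23.900,1.800] max=[21.900,-4.900,20.800] diag=32.909


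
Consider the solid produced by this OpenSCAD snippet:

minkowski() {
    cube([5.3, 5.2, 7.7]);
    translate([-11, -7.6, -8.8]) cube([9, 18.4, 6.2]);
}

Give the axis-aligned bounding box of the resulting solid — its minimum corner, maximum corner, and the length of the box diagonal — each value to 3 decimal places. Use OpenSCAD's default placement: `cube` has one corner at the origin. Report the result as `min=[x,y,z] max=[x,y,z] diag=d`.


A = translate([-11, -7.6, -8.8]) cube([9, 18.4, 6.2]) → bbox [-11,-7.6,-8.8] .. [-2,10.8,-2.6]
B = cube([5.3, 5.2, 7.7]) → bbox [0,0,0] .. [5.3,5.2,7.7]
lo = A.lo+B.lo = [-11+0, -7.6+0, -8.8+0] = [-11.000,-7.600,-8.800]
hi = A.hi+B.hi = [-2+5.3, 10.8+5.2, -2.6+7.7] = [3.300,16.000,5.100]
diag = √(14.3²+23.6²+13.9²) = √954.66 = 30.898

min=[-11.000,-7.600,-8.800] max=[3.300,16.000,5.100] diag=30.898


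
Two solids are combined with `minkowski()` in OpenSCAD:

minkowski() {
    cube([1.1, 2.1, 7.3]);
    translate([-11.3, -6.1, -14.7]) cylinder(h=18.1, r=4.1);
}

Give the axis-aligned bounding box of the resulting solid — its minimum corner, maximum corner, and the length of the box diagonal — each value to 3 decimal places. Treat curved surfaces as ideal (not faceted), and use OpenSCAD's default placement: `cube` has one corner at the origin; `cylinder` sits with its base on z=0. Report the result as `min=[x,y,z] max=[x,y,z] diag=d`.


min=[-15.400,-10.200,-14.700] max=[-6.100,0.100,10.700] diag=28.944

A = translate([-11.3, -6.1, -14.7]) cylinder(h=18.1, r=4.1) → bbox [-15.4,-10.2,-14.7] .. [-7.2,-2,3.4]
B = cube([1.1, 2.1, 7.3]) → bbox [0,0,0] .. [1.1,2.1,7.3]
lo = A.lo+B.lo = [-15.4+0, -10.2+0, -14.7+0] = [-15.400,-10.200,-14.700]
hi = A.hi+B.hi = [-7.2+1.1, -2+2.1, 3.4+7.3] = [-6.100,0.100,10.700]
diag = √(9.3²+10.3²+25.4²) = √837.74 = 28.944


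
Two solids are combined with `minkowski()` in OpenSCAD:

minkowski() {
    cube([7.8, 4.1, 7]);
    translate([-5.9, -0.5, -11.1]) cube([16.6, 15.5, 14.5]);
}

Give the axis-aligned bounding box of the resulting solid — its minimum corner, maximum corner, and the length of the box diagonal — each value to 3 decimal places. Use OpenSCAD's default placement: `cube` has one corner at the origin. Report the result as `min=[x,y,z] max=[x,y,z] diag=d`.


min=[-5.900,-0.500,-11.100] max=[18.500,19.100,10.400] diag=37.971

A = translate([-5.9, -0.5, -11.1]) cube([16.6, 15.5, 14.5]) → bbox [-5.9,-0.5,-11.1] .. [10.7,15,3.4]
B = cube([7.8, 4.1, 7]) → bbox [0,0,0] .. [7.8,4.1,7]
lo = A.lo+B.lo = [-5.9+0, -0.5+0, -11.1+0] = [-5.900,-0.500,-11.100]
hi = A.hi+B.hi = [10.7+7.8, 15+4.1, 3.4+7] = [18.500,19.100,10.400]
diag = √(24.4²+19.6²+21.5²) = √1441.77 = 37.971


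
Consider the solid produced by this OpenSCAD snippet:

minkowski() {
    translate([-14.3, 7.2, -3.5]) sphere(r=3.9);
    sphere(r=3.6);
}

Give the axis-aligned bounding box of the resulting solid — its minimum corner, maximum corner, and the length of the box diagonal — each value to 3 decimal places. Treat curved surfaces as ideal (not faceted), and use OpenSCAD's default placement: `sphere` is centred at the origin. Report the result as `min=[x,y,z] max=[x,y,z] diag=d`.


A = translate([-14.3, 7.2, -3.5]) sphere(r=3.9) → bbox [-18.2,3.3,-7.4] .. [-10.4,11.1,0.4]
B = sphere(r=3.6) → bbox [-3.6,-3.6,-3.6] .. [3.6,3.6,3.6]
lo = A.lo+B.lo = [-18.2-3.6, 3.3-3.6, -7.4-3.6] = [-21.800,-0.300,-11.000]
hi = A.hi+B.hi = [-10.4+3.6, 11.1+3.6, 0.4+3.6] = [-6.800,14.700,4.000]
diag = √(15²+15²+15²) = √675 = 25.981

min=[-21.800,-0.300,-11.000] max=[-6.800,14.700,4.000] diag=25.981


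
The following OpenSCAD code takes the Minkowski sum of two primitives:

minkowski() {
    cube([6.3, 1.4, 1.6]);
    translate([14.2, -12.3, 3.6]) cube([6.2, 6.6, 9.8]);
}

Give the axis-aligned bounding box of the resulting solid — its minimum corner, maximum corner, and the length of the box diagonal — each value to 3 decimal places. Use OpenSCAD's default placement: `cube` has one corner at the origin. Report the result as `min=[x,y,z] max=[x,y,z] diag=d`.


A = translate([14.2, -12.3, 3.6]) cube([6.2, 6.6, 9.8]) → bbox [14.2,-12.3,3.6] .. [20.4,-5.7,13.4]
B = cube([6.3, 1.4, 1.6]) → bbox [0,0,0] .. [6.3,1.4,1.6]
lo = A.lo+B.lo = [14.2+0, -12.3+0, 3.6+0] = [14.200,-12.300,3.600]
hi = A.hi+B.hi = [20.4+6.3, -5.7+1.4, 13.4+1.6] = [26.700,-4.300,15.000]
diag = √(12.5²+8²+11.4²) = √350.21 = 18.714

min=[14.200,-12.300,3.600] max=[26.700,-4.300,15.000] diag=18.714


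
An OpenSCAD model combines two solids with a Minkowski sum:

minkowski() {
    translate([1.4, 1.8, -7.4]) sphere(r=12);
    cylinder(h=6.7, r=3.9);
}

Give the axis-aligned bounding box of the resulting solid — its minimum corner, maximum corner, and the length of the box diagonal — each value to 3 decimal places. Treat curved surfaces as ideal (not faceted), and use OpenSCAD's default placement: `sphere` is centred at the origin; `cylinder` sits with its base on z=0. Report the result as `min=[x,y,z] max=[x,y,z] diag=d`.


min=[-14.500,-14.100,-19.400] max=[17.300,17.700,11.300] diag=54.452

A = translate([1.4, 1.8, -7.4]) sphere(r=12) → bbox [-10.6,-10.2,-19.4] .. [13.4,13.8,4.6]
B = cylinder(h=6.7, r=3.9) → bbox [-3.9,-3.9,0] .. [3.9,3.9,6.7]
lo = A.lo+B.lo = [-10.6-3.9, -10.2-3.9, -19.4+0] = [-14.500,-14.100,-19.400]
hi = A.hi+B.hi = [13.4+3.9, 13.8+3.9, 4.6+6.7] = [17.300,17.700,11.300]
diag = √(31.8²+31.8²+30.7²) = √2964.97 = 54.452


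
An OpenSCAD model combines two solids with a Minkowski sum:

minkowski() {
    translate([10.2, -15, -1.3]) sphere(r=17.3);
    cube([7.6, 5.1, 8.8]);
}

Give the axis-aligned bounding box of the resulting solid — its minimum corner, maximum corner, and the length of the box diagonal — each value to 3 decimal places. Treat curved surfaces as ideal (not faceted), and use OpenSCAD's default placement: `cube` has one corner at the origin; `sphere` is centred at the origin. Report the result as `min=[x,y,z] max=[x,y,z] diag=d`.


A = translate([10.2, -15, -1.3]) sphere(r=17.3) → bbox [-7.1,-32.3,-18.6] .. [27.5,2.3,16]
B = cube([7.6, 5.1, 8.8]) → bbox [0,0,0] .. [7.6,5.1,8.8]
lo = A.lo+B.lo = [-7.1+0, -32.3+0, -18.6+0] = [-7.100,-32.300,-18.600]
hi = A.hi+B.hi = [27.5+7.6, 2.3+5.1, 16+8.8] = [35.100,7.400,24.800]
diag = √(42.2²+39.7²+43.4²) = √5240.49 = 72.391

min=[-7.100,-32.300,-18.600] max=[35.100,7.400,24.800] diag=72.391


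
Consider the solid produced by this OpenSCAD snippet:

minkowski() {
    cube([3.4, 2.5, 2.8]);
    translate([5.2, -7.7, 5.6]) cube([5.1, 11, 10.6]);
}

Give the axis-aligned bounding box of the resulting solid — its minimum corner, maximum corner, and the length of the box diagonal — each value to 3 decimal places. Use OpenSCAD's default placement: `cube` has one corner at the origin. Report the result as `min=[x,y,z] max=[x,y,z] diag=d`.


A = translate([5.2, -7.7, 5.6]) cube([5.1, 11, 10.6]) → bbox [5.2,-7.7,5.6] .. [10.3,3.3,16.2]
B = cube([3.4, 2.5, 2.8]) → bbox [0,0,0] .. [3.4,2.5,2.8]
lo = A.lo+B.lo = [5.2+0, -7.7+0, 5.6+0] = [5.200,-7.700,5.600]
hi = A.hi+B.hi = [10.3+3.4, 3.3+2.5, 16.2+2.8] = [13.700,5.800,19.000]
diag = √(8.5²+13.5²+13.4²) = √434.06 = 20.834

min=[5.200,-7.700,5.600] max=[13.700,5.800,19.000] diag=20.834


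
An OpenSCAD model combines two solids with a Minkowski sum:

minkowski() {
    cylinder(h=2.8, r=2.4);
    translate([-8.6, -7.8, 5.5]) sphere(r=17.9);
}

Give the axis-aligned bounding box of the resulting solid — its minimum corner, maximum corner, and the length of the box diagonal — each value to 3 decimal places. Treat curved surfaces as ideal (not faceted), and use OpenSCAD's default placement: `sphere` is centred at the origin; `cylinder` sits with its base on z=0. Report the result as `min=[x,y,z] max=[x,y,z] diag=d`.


A = translate([-8.6, -7.8, 5.5]) sphere(r=17.9) → bbox [-26.5,-25.7,-12.4] .. [9.3,10.1,23.4]
B = cylinder(h=2.8, r=2.4) → bbox [-2.4,-2.4,0] .. [2.4,2.4,2.8]
lo = A.lo+B.lo = [-26.5-2.4, -25.7-2.4, -12.4+0] = [-28.900,-28.100,-12.400]
hi = A.hi+B.hi = [9.3+2.4, 10.1+2.4, 23.4+2.8] = [11.700,12.500,26.200]
diag = √(40.6²+40.6²+38.6²) = √4786.68 = 69.186

min=[-28.900,-28.100,-12.400] max=[11.700,12.500,26.200] diag=69.186


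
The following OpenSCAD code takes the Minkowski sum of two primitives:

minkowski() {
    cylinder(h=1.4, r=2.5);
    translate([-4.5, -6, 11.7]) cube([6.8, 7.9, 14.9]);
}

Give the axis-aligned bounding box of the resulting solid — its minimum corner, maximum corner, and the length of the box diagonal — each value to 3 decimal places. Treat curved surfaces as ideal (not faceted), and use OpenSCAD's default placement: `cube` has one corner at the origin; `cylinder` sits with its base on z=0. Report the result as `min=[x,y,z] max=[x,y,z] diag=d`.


min=[-7.000,-8.500,11.700] max=[4.800,4.400,28.000] diag=23.903

A = translate([-4.5, -6, 11.7]) cube([6.8, 7.9, 14.9]) → bbox [-4.5,-6,11.7] .. [2.3,1.9,26.6]
B = cylinder(h=1.4, r=2.5) → bbox [-2.5,-2.5,0] .. [2.5,2.5,1.4]
lo = A.lo+B.lo = [-4.5-2.5, -6-2.5, 11.7+0] = [-7.000,-8.500,11.700]
hi = A.hi+B.hi = [2.3+2.5, 1.9+2.5, 26.6+1.4] = [4.800,4.400,28.000]
diag = √(11.8²+12.9²+16.3²) = √571.34 = 23.903


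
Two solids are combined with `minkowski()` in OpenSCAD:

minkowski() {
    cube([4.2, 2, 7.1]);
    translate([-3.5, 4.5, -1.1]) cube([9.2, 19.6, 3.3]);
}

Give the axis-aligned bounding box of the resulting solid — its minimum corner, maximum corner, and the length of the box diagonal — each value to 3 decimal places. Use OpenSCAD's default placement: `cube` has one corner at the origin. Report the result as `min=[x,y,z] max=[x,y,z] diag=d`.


A = translate([-3.5, 4.5, -1.1]) cube([9.2, 19.6, 3.3]) → bbox [-3.5,4.5,-1.1] .. [5.7,24.1,2.2]
B = cube([4.2, 2, 7.1]) → bbox [0,0,0] .. [4.2,2,7.1]
lo = A.lo+B.lo = [-3.5+0, 4.5+0, -1.1+0] = [-3.500,4.500,-1.100]
hi = A.hi+B.hi = [5.7+4.2, 24.1+2, 2.2+7.1] = [9.900,26.100,9.300]
diag = √(13.4²+21.6²+10.4²) = √754.28 = 27.464

min=[-3.500,4.500,-1.100] max=[9.900,26.100,9.300] diag=27.464


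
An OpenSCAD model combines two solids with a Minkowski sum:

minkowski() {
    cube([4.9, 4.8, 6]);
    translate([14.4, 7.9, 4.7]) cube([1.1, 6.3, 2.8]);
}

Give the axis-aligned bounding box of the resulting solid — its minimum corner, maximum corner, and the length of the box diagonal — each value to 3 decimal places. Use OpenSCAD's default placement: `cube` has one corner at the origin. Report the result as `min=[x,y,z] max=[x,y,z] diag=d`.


min=[14.400,7.900,4.700] max=[20.400,19.000,13.500] diag=15.383

A = translate([14.4, 7.9, 4.7]) cube([1.1, 6.3, 2.8]) → bbox [14.4,7.9,4.7] .. [15.5,14.2,7.5]
B = cube([4.9, 4.8, 6]) → bbox [0,0,0] .. [4.9,4.8,6]
lo = A.lo+B.lo = [14.4+0, 7.9+0, 4.7+0] = [14.400,7.900,4.700]
hi = A.hi+B.hi = [15.5+4.9, 14.2+4.8, 7.5+6] = [20.400,19.000,13.500]
diag = √(6²+11.1²+8.8²) = √236.65 = 15.383


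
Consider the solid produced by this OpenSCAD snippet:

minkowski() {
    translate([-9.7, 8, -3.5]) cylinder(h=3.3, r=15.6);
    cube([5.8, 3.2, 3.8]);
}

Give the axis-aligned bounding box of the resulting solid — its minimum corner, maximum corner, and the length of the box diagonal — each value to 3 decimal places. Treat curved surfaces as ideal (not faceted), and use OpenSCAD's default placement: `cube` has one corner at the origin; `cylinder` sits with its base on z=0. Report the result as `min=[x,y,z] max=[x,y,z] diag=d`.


min=[-25.300,-7.600,-3.500] max=[11.700,26.800,3.600] diag=51.017

A = translate([-9.7, 8, -3.5]) cylinder(h=3.3, r=15.6) → bbox [-25.3,-7.6,-3.5] .. [5.9,23.6,-0.2]
B = cube([5.8, 3.2, 3.8]) → bbox [0,0,0] .. [5.8,3.2,3.8]
lo = A.lo+B.lo = [-25.3+0, -7.6+0, -3.5+0] = [-25.300,-7.600,-3.500]
hi = A.hi+B.hi = [5.9+5.8, 23.6+3.2, -0.2+3.8] = [11.700,26.800,3.600]
diag = √(37²+34.4²+7.1²) = √2602.77 = 51.017


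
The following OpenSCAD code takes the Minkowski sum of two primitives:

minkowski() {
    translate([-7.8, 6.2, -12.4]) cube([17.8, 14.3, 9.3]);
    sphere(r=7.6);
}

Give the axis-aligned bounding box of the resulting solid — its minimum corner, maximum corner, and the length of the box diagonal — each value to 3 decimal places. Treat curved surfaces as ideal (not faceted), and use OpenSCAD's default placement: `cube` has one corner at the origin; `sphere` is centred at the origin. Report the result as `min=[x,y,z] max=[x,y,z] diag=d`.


min=[-15.400,-1.400,-20.000] max=[17.600,28.100,4.500] diag=50.592

A = translate([-7.8, 6.2, -12.4]) cube([17.8, 14.3, 9.3]) → bbox [-7.8,6.2,-12.4] .. [10,20.5,-3.1]
B = sphere(r=7.6) → bbox [-7.6,-7.6,-7.6] .. [7.6,7.6,7.6]
lo = A.lo+B.lo = [-7.8-7.6, 6.2-7.6, -12.4-7.6] = [-15.400,-1.400,-20.000]
hi = A.hi+B.hi = [10+7.6, 20.5+7.6, -3.1+7.6] = [17.600,28.100,4.500]
diag = √(33²+29.5²+24.5²) = √2559.5 = 50.592


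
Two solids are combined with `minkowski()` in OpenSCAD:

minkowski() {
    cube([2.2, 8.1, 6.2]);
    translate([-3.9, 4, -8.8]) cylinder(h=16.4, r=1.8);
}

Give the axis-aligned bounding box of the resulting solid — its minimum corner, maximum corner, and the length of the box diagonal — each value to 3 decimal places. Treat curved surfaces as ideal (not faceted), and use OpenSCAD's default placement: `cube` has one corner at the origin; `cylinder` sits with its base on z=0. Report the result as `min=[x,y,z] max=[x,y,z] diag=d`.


min=[-5.700,2.200,-8.800] max=[0.100,13.900,13.800] diag=26.102

A = translate([-3.9, 4, -8.8]) cylinder(h=16.4, r=1.8) → bbox [-5.7,2.2,-8.8] .. [-2.1,5.8,7.6]
B = cube([2.2, 8.1, 6.2]) → bbox [0,0,0] .. [2.2,8.1,6.2]
lo = A.lo+B.lo = [-5.7+0, 2.2+0, -8.8+0] = [-5.700,2.200,-8.800]
hi = A.hi+B.hi = [-2.1+2.2, 5.8+8.1, 7.6+6.2] = [0.100,13.900,13.800]
diag = √(5.8²+11.7²+22.6²) = √681.29 = 26.102


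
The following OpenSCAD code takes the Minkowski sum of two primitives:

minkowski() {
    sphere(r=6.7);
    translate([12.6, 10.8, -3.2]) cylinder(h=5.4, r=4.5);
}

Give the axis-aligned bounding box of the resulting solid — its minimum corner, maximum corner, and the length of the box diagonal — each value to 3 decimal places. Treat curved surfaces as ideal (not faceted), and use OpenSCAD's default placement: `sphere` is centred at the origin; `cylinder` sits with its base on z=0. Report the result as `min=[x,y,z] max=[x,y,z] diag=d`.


min=[1.400,-0.400,-9.900] max=[23.800,22.000,8.900] diag=36.837

A = translate([12.6, 10.8, -3.2]) cylinder(h=5.4, r=4.5) → bbox [8.1,6.3,-3.2] .. [17.1,15.3,2.2]
B = sphere(r=6.7) → bbox [-6.7,-6.7,-6.7] .. [6.7,6.7,6.7]
lo = A.lo+B.lo = [8.1-6.7, 6.3-6.7, -3.2-6.7] = [1.400,-0.400,-9.900]
hi = A.hi+B.hi = [17.1+6.7, 15.3+6.7, 2.2+6.7] = [23.800,22.000,8.900]
diag = √(22.4²+22.4²+18.8²) = √1356.96 = 36.837


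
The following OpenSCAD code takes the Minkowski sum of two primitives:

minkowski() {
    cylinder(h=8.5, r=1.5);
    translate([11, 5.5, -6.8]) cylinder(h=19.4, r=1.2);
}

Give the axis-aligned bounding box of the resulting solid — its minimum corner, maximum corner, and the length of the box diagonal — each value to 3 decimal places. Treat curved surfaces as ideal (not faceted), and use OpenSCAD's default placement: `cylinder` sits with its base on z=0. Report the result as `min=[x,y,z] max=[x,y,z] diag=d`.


min=[8.300,2.800,-6.800] max=[13.700,8.200,21.100] diag=28.926

A = translate([11, 5.5, -6.8]) cylinder(h=19.4, r=1.2) → bbox [9.8,4.3,-6.8] .. [12.2,6.7,12.6]
B = cylinder(h=8.5, r=1.5) → bbox [-1.5,-1.5,0] .. [1.5,1.5,8.5]
lo = A.lo+B.lo = [9.8-1.5, 4.3-1.5, -6.8+0] = [8.300,2.800,-6.800]
hi = A.hi+B.hi = [12.2+1.5, 6.7+1.5, 12.6+8.5] = [13.700,8.200,21.100]
diag = √(5.4²+5.4²+27.9²) = √836.73 = 28.926


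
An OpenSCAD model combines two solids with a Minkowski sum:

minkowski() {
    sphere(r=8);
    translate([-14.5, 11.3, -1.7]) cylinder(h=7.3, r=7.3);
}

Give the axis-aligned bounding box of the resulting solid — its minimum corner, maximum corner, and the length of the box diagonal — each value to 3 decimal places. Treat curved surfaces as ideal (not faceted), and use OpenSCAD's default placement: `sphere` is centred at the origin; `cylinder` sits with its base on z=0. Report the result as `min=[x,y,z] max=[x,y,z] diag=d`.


A = translate([-14.5, 11.3, -1.7]) cylinder(h=7.3, r=7.3) → bbox [-21.8,4,-1.7] .. [-7.2,18.6,5.6]
B = sphere(r=8) → bbox [-8,-8,-8] .. [8,8,8]
lo = A.lo+B.lo = [-21.8-8, 4-8, -1.7-8] = [-29.800,-4.000,-9.700]
hi = A.hi+B.hi = [-7.2+8, 18.6+8, 5.6+8] = [0.800,26.600,13.600]
diag = √(30.6²+30.6²+23.3²) = √2415.61 = 49.149

min=[-29.800,-4.000,-9.700] max=[0.800,26.600,13.600] diag=49.149


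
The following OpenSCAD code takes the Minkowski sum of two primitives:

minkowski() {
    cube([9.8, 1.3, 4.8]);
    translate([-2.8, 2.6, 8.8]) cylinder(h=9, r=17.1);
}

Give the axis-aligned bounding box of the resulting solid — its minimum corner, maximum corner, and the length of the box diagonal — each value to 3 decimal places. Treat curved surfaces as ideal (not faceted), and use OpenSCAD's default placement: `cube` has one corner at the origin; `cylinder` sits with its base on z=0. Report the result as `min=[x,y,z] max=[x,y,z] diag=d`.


min=[-19.900,-14.500,8.800] max=[24.100,21.000,22.600] diag=58.195

A = translate([-2.8, 2.6, 8.8]) cylinder(h=9, r=17.1) → bbox [-19.9,-14.5,8.8] .. [14.3,19.7,17.8]
B = cube([9.8, 1.3, 4.8]) → bbox [0,0,0] .. [9.8,1.3,4.8]
lo = A.lo+B.lo = [-19.9+0, -14.5+0, 8.8+0] = [-19.900,-14.500,8.800]
hi = A.hi+B.hi = [14.3+9.8, 19.7+1.3, 17.8+4.8] = [24.100,21.000,22.600]
diag = √(44²+35.5²+13.8²) = √3386.69 = 58.195


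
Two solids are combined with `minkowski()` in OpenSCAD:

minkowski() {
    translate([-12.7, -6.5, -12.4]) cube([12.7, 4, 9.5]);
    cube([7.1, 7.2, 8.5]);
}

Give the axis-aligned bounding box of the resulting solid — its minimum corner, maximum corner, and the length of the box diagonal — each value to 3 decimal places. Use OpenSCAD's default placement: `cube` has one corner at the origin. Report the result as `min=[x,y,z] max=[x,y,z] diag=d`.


min=[-12.700,-6.500,-12.400] max=[7.100,4.700,5.600] diag=29.008

A = translate([-12.7, -6.5, -12.4]) cube([12.7, 4, 9.5]) → bbox [-12.7,-6.5,-12.4] .. [0,-2.5,-2.9]
B = cube([7.1, 7.2, 8.5]) → bbox [0,0,0] .. [7.1,7.2,8.5]
lo = A.lo+B.lo = [-12.7+0, -6.5+0, -12.4+0] = [-12.700,-6.500,-12.400]
hi = A.hi+B.hi = [0+7.1, -2.5+7.2, -2.9+8.5] = [7.100,4.700,5.600]
diag = √(19.8²+11.2²+18²) = √841.48 = 29.008


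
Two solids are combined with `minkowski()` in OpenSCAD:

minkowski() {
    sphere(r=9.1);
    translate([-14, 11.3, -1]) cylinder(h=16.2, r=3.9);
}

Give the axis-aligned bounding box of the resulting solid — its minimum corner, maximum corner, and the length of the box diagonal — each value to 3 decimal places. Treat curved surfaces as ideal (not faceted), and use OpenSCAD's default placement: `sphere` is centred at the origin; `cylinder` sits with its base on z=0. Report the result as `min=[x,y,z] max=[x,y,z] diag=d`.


min=[-27.000,-1.700,-10.100] max=[-1.000,24.300,24.300] diag=50.352

A = translate([-14, 11.3, -1]) cylinder(h=16.2, r=3.9) → bbox [-17.9,7.4,-1] .. [-10.1,15.2,15.2]
B = sphere(r=9.1) → bbox [-9.1,-9.1,-9.1] .. [9.1,9.1,9.1]
lo = A.lo+B.lo = [-17.9-9.1, 7.4-9.1, -1-9.1] = [-27.000,-1.700,-10.100]
hi = A.hi+B.hi = [-10.1+9.1, 15.2+9.1, 15.2+9.1] = [-1.000,24.300,24.300]
diag = √(26²+26²+34.4²) = √2535.36 = 50.352


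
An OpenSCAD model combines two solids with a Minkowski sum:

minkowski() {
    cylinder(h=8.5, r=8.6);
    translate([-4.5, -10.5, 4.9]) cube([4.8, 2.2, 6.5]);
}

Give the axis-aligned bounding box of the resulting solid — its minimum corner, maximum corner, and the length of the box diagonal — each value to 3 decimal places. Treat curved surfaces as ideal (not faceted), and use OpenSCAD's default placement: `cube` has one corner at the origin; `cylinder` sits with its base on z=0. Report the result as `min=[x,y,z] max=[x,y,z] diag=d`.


A = translate([-4.5, -10.5, 4.9]) cube([4.8, 2.2, 6.5]) → bbox [-4.5,-10.5,4.9] .. [0.3,-8.3,11.4]
B = cylinder(h=8.5, r=8.6) → bbox [-8.6,-8.6,0] .. [8.6,8.6,8.5]
lo = A.lo+B.lo = [-4.5-8.6, -10.5-8.6, 4.9+0] = [-13.100,-19.100,4.900]
hi = A.hi+B.hi = [0.3+8.6, -8.3+8.6, 11.4+8.5] = [8.900,0.300,19.900]
diag = √(22²+19.4²+15²) = √1085.36 = 32.945

min=[-13.100,-19.100,4.900] max=[8.900,0.300,19.900] diag=32.945


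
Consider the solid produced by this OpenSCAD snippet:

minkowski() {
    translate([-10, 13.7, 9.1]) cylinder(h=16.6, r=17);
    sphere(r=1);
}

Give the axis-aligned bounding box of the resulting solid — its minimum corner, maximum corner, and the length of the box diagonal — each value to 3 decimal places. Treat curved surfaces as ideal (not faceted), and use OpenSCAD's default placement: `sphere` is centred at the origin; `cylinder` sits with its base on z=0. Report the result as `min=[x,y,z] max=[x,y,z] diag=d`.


A = translate([-10, 13.7, 9.1]) cylinder(h=16.6, r=17) → bbox [-27,-3.3,9.1] .. [7,30.7,25.7]
B = sphere(r=1) → bbox [-1,-1,-1] .. [1,1,1]
lo = A.lo+B.lo = [-27-1, -3.3-1, 9.1-1] = [-28.000,-4.300,8.100]
hi = A.hi+B.hi = [7+1, 30.7+1, 25.7+1] = [8.000,31.700,26.700]
diag = √(36²+36²+18.6²) = √2937.96 = 54.203

min=[-28.000,-4.300,8.100] max=[8.000,31.700,26.700] diag=54.203


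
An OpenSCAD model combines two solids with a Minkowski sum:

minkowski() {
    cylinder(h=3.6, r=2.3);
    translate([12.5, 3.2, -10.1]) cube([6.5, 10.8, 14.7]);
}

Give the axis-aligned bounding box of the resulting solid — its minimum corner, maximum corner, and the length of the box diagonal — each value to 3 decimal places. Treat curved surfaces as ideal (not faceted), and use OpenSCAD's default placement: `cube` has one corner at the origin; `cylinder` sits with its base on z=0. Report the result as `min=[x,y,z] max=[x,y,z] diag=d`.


A = translate([12.5, 3.2, -10.1]) cube([6.5, 10.8, 14.7]) → bbox [12.5,3.2,-10.1] .. [19,14,4.6]
B = cylinder(h=3.6, r=2.3) → bbox [-2.3,-2.3,0] .. [2.3,2.3,3.6]
lo = A.lo+B.lo = [12.5-2.3, 3.2-2.3, -10.1+0] = [10.200,0.900,-10.100]
hi = A.hi+B.hi = [19+2.3, 14+2.3, 4.6+3.6] = [21.300,16.300,8.200]
diag = √(11.1²+15.4²+18.3²) = √695.26 = 26.368

min=[10.200,0.900,-10.100] max=[21.300,16.300,8.200] diag=26.368


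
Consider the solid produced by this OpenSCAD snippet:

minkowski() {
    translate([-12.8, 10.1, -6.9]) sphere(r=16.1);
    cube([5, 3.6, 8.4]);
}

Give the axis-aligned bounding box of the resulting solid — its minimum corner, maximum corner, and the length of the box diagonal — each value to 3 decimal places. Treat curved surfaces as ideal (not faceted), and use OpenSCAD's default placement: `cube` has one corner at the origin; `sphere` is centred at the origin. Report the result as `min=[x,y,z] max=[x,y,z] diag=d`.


A = translate([-12.8, 10.1, -6.9]) sphere(r=16.1) → bbox [-28.9,-6,-23] .. [3.3,26.2,9.2]
B = cube([5, 3.6, 8.4]) → bbox [0,0,0] .. [5,3.6,8.4]
lo = A.lo+B.lo = [-28.9+0, -6+0, -23+0] = [-28.900,-6.000,-23.000]
hi = A.hi+B.hi = [3.3+5, 26.2+3.6, 9.2+8.4] = [8.300,29.800,17.600]
diag = √(37.2²+35.8²+40.6²) = √4313.84 = 65.680

min=[-28.900,-6.000,-23.000] max=[8.300,29.800,17.600] diag=65.680


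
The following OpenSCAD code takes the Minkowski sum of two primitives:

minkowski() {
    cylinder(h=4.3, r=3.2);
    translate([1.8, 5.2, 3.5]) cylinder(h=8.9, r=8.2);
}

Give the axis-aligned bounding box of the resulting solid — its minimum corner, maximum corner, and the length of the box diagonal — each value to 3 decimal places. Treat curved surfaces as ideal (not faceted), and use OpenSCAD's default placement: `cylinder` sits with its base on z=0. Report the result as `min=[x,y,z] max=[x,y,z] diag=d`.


A = translate([1.8, 5.2, 3.5]) cylinder(h=8.9, r=8.2) → bbox [-6.4,-3,3.5] .. [10,13.4,12.4]
B = cylinder(h=4.3, r=3.2) → bbox [-3.2,-3.2,0] .. [3.2,3.2,4.3]
lo = A.lo+B.lo = [-6.4-3.2, -3-3.2, 3.5+0] = [-9.600,-6.200,3.500]
hi = A.hi+B.hi = [10+3.2, 13.4+3.2, 12.4+4.3] = [13.200,16.600,16.700]
diag = √(22.8²+22.8²+13.2²) = √1213.92 = 34.841

min=[-9.600,-6.200,3.500] max=[13.200,16.600,16.700] diag=34.841


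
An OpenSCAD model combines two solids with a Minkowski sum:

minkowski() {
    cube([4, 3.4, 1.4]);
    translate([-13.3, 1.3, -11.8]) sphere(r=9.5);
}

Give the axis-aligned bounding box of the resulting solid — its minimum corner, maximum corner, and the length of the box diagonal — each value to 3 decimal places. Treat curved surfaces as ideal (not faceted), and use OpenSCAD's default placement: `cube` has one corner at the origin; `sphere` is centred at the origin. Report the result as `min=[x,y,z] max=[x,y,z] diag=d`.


min=[-22.800,-8.200,-21.300] max=[0.200,14.200,-0.900] diag=38.038

A = translate([-13.3, 1.3, -11.8]) sphere(r=9.5) → bbox [-22.8,-8.2,-21.3] .. [-3.8,10.8,-2.3]
B = cube([4, 3.4, 1.4]) → bbox [0,0,0] .. [4,3.4,1.4]
lo = A.lo+B.lo = [-22.8+0, -8.2+0, -21.3+0] = [-22.800,-8.200,-21.300]
hi = A.hi+B.hi = [-3.8+4, 10.8+3.4, -2.3+1.4] = [0.200,14.200,-0.900]
diag = √(23²+22.4²+20.4²) = √1446.92 = 38.038


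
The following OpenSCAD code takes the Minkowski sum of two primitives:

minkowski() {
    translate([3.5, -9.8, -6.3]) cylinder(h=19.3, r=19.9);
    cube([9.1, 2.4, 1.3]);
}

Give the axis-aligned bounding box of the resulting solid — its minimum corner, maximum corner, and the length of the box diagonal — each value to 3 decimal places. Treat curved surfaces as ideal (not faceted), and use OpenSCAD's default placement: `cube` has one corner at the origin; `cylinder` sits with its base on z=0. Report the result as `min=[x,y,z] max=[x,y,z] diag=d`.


min=[-16.400,-29.700,-6.300] max=[32.500,12.500,14.300] diag=67.797

A = translate([3.5, -9.8, -6.3]) cylinder(h=19.3, r=19.9) → bbox [-16.4,-29.7,-6.3] .. [23.4,10.1,13]
B = cube([9.1, 2.4, 1.3]) → bbox [0,0,0] .. [9.1,2.4,1.3]
lo = A.lo+B.lo = [-16.4+0, -29.7+0, -6.3+0] = [-16.400,-29.700,-6.300]
hi = A.hi+B.hi = [23.4+9.1, 10.1+2.4, 13+1.3] = [32.500,12.500,14.300]
diag = √(48.9²+42.2²+20.6²) = √4596.41 = 67.797


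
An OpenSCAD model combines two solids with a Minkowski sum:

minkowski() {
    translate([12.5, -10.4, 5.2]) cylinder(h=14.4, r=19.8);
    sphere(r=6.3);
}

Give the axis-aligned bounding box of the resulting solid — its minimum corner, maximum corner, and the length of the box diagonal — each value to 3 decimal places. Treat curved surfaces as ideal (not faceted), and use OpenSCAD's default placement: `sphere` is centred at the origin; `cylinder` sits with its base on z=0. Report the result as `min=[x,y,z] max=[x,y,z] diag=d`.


min=[-13.600,-36.500,-1.100] max=[38.600,15.700,25.900] diag=78.605

A = translate([12.5, -10.4, 5.2]) cylinder(h=14.4, r=19.8) → bbox [-7.3,-30.2,5.2] .. [32.3,9.4,19.6]
B = sphere(r=6.3) → bbox [-6.3,-6.3,-6.3] .. [6.3,6.3,6.3]
lo = A.lo+B.lo = [-7.3-6.3, -30.2-6.3, 5.2-6.3] = [-13.600,-36.500,-1.100]
hi = A.hi+B.hi = [32.3+6.3, 9.4+6.3, 19.6+6.3] = [38.600,15.700,25.900]
diag = √(52.2²+52.2²+27²) = √6178.68 = 78.605


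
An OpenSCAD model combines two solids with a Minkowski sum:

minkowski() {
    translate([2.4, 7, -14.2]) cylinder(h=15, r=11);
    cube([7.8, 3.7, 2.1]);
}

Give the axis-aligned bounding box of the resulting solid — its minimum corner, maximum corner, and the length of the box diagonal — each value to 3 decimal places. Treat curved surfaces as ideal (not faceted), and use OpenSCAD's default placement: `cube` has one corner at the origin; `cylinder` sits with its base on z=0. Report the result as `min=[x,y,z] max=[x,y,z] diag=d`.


A = translate([2.4, 7, -14.2]) cylinder(h=15, r=11) → bbox [-8.6,-4,-14.2] .. [13.4,18,0.8]
B = cube([7.8, 3.7, 2.1]) → bbox [0,0,0] .. [7.8,3.7,2.1]
lo = A.lo+B.lo = [-8.6+0, -4+0, -14.2+0] = [-8.600,-4.000,-14.200]
hi = A.hi+B.hi = [13.4+7.8, 18+3.7, 0.8+2.1] = [21.200,21.700,2.900]
diag = √(29.8²+25.7²+17.1²) = √1840.94 = 42.906

min=[-8.600,-4.000,-14.200] max=[21.200,21.700,2.900] diag=42.906
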